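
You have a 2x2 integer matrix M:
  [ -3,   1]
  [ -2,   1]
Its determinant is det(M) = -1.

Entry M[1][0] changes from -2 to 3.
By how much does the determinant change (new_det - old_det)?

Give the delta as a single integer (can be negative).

Answer: -5

Derivation:
Cofactor C_10 = -1
Entry delta = 3 - -2 = 5
Det delta = entry_delta * cofactor = 5 * -1 = -5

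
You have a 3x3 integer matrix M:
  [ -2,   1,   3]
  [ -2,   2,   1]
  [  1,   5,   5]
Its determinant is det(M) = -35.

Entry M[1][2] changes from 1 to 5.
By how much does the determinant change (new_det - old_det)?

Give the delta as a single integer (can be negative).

Answer: 44

Derivation:
Cofactor C_12 = 11
Entry delta = 5 - 1 = 4
Det delta = entry_delta * cofactor = 4 * 11 = 44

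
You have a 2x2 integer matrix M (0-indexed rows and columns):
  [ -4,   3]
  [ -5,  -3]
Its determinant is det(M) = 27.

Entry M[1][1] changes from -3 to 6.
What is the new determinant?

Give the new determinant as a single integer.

Answer: -9

Derivation:
det is linear in row 1: changing M[1][1] by delta changes det by delta * cofactor(1,1).
Cofactor C_11 = (-1)^(1+1) * minor(1,1) = -4
Entry delta = 6 - -3 = 9
Det delta = 9 * -4 = -36
New det = 27 + -36 = -9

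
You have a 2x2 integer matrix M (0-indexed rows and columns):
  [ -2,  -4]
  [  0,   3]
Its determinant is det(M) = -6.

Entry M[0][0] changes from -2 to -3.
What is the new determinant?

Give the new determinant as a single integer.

det is linear in row 0: changing M[0][0] by delta changes det by delta * cofactor(0,0).
Cofactor C_00 = (-1)^(0+0) * minor(0,0) = 3
Entry delta = -3 - -2 = -1
Det delta = -1 * 3 = -3
New det = -6 + -3 = -9

Answer: -9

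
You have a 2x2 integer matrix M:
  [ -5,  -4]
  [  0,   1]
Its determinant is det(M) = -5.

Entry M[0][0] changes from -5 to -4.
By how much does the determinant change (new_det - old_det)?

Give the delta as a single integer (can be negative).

Answer: 1

Derivation:
Cofactor C_00 = 1
Entry delta = -4 - -5 = 1
Det delta = entry_delta * cofactor = 1 * 1 = 1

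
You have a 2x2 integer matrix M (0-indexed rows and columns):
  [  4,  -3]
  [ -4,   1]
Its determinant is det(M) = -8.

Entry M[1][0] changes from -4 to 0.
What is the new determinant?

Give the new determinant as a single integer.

Answer: 4

Derivation:
det is linear in row 1: changing M[1][0] by delta changes det by delta * cofactor(1,0).
Cofactor C_10 = (-1)^(1+0) * minor(1,0) = 3
Entry delta = 0 - -4 = 4
Det delta = 4 * 3 = 12
New det = -8 + 12 = 4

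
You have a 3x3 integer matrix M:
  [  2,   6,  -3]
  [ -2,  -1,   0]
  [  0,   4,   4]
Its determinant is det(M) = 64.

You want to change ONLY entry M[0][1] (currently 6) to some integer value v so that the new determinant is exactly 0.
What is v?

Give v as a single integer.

det is linear in entry M[0][1]: det = old_det + (v - 6) * C_01
Cofactor C_01 = 8
Want det = 0: 64 + (v - 6) * 8 = 0
  (v - 6) = -64 / 8 = -8
  v = 6 + (-8) = -2

Answer: -2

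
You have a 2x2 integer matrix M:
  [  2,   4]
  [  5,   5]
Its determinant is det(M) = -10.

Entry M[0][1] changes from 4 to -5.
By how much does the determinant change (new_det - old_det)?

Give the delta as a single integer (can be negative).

Cofactor C_01 = -5
Entry delta = -5 - 4 = -9
Det delta = entry_delta * cofactor = -9 * -5 = 45

Answer: 45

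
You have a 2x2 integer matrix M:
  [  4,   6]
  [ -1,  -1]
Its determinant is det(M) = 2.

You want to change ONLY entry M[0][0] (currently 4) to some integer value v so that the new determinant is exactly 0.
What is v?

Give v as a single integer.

Answer: 6

Derivation:
det is linear in entry M[0][0]: det = old_det + (v - 4) * C_00
Cofactor C_00 = -1
Want det = 0: 2 + (v - 4) * -1 = 0
  (v - 4) = -2 / -1 = 2
  v = 4 + (2) = 6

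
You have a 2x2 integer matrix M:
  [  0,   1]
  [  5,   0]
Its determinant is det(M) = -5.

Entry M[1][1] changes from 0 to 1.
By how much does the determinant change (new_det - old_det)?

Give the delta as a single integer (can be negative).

Answer: 0

Derivation:
Cofactor C_11 = 0
Entry delta = 1 - 0 = 1
Det delta = entry_delta * cofactor = 1 * 0 = 0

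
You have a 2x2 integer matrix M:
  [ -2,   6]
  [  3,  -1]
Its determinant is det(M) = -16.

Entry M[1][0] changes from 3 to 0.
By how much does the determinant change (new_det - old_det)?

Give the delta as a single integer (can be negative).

Answer: 18

Derivation:
Cofactor C_10 = -6
Entry delta = 0 - 3 = -3
Det delta = entry_delta * cofactor = -3 * -6 = 18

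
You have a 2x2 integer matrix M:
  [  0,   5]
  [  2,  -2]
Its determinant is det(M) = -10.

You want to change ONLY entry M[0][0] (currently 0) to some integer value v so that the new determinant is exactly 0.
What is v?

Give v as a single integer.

Answer: -5

Derivation:
det is linear in entry M[0][0]: det = old_det + (v - 0) * C_00
Cofactor C_00 = -2
Want det = 0: -10 + (v - 0) * -2 = 0
  (v - 0) = 10 / -2 = -5
  v = 0 + (-5) = -5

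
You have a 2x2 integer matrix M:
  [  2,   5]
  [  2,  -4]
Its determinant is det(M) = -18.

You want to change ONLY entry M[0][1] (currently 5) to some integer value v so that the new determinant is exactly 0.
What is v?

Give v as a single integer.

Answer: -4

Derivation:
det is linear in entry M[0][1]: det = old_det + (v - 5) * C_01
Cofactor C_01 = -2
Want det = 0: -18 + (v - 5) * -2 = 0
  (v - 5) = 18 / -2 = -9
  v = 5 + (-9) = -4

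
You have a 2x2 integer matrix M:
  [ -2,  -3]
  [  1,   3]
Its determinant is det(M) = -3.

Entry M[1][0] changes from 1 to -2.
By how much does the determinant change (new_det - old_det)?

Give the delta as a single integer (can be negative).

Answer: -9

Derivation:
Cofactor C_10 = 3
Entry delta = -2 - 1 = -3
Det delta = entry_delta * cofactor = -3 * 3 = -9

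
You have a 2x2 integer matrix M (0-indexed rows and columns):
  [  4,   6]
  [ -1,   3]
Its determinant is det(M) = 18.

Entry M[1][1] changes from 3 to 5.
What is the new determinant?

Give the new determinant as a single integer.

det is linear in row 1: changing M[1][1] by delta changes det by delta * cofactor(1,1).
Cofactor C_11 = (-1)^(1+1) * minor(1,1) = 4
Entry delta = 5 - 3 = 2
Det delta = 2 * 4 = 8
New det = 18 + 8 = 26

Answer: 26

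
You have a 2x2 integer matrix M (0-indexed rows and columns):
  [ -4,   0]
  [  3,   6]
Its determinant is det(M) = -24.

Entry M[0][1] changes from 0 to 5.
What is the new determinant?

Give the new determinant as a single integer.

det is linear in row 0: changing M[0][1] by delta changes det by delta * cofactor(0,1).
Cofactor C_01 = (-1)^(0+1) * minor(0,1) = -3
Entry delta = 5 - 0 = 5
Det delta = 5 * -3 = -15
New det = -24 + -15 = -39

Answer: -39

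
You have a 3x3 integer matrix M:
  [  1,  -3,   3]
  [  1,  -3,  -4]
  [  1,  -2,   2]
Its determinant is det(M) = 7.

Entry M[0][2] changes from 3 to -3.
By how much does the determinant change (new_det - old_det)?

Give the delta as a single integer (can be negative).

Answer: -6

Derivation:
Cofactor C_02 = 1
Entry delta = -3 - 3 = -6
Det delta = entry_delta * cofactor = -6 * 1 = -6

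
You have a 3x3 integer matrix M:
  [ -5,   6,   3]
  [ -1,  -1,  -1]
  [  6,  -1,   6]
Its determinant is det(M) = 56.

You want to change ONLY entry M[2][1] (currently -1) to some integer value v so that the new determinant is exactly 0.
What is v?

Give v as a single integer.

Answer: 6

Derivation:
det is linear in entry M[2][1]: det = old_det + (v - -1) * C_21
Cofactor C_21 = -8
Want det = 0: 56 + (v - -1) * -8 = 0
  (v - -1) = -56 / -8 = 7
  v = -1 + (7) = 6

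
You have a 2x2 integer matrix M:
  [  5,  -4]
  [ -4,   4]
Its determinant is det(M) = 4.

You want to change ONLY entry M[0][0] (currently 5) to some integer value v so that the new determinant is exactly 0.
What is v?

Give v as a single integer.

det is linear in entry M[0][0]: det = old_det + (v - 5) * C_00
Cofactor C_00 = 4
Want det = 0: 4 + (v - 5) * 4 = 0
  (v - 5) = -4 / 4 = -1
  v = 5 + (-1) = 4

Answer: 4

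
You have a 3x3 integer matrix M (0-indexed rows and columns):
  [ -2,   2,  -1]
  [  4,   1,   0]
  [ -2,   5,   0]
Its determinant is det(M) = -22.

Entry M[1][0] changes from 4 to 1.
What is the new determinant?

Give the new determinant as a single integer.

Answer: -7

Derivation:
det is linear in row 1: changing M[1][0] by delta changes det by delta * cofactor(1,0).
Cofactor C_10 = (-1)^(1+0) * minor(1,0) = -5
Entry delta = 1 - 4 = -3
Det delta = -3 * -5 = 15
New det = -22 + 15 = -7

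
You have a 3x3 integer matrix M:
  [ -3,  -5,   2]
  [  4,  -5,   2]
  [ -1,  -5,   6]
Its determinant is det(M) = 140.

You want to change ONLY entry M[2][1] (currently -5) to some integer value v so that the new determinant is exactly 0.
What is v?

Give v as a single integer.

det is linear in entry M[2][1]: det = old_det + (v - -5) * C_21
Cofactor C_21 = 14
Want det = 0: 140 + (v - -5) * 14 = 0
  (v - -5) = -140 / 14 = -10
  v = -5 + (-10) = -15

Answer: -15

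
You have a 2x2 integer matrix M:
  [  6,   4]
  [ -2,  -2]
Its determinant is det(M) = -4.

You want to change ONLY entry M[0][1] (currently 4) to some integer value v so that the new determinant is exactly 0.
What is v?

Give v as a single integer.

det is linear in entry M[0][1]: det = old_det + (v - 4) * C_01
Cofactor C_01 = 2
Want det = 0: -4 + (v - 4) * 2 = 0
  (v - 4) = 4 / 2 = 2
  v = 4 + (2) = 6

Answer: 6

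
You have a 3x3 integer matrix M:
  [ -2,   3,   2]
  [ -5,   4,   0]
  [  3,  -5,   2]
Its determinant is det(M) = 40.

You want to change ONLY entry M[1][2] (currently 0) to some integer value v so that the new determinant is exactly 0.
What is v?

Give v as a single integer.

Answer: 40

Derivation:
det is linear in entry M[1][2]: det = old_det + (v - 0) * C_12
Cofactor C_12 = -1
Want det = 0: 40 + (v - 0) * -1 = 0
  (v - 0) = -40 / -1 = 40
  v = 0 + (40) = 40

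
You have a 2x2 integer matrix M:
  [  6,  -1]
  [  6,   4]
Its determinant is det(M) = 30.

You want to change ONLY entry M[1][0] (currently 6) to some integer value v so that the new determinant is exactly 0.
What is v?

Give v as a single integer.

det is linear in entry M[1][0]: det = old_det + (v - 6) * C_10
Cofactor C_10 = 1
Want det = 0: 30 + (v - 6) * 1 = 0
  (v - 6) = -30 / 1 = -30
  v = 6 + (-30) = -24

Answer: -24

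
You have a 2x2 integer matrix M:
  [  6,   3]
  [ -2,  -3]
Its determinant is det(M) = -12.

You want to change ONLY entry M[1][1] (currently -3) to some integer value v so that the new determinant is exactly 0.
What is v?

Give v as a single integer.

det is linear in entry M[1][1]: det = old_det + (v - -3) * C_11
Cofactor C_11 = 6
Want det = 0: -12 + (v - -3) * 6 = 0
  (v - -3) = 12 / 6 = 2
  v = -3 + (2) = -1

Answer: -1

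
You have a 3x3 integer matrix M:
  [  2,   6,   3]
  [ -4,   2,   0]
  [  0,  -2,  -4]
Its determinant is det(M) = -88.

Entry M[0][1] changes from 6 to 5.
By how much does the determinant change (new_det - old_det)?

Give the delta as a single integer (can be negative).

Cofactor C_01 = -16
Entry delta = 5 - 6 = -1
Det delta = entry_delta * cofactor = -1 * -16 = 16

Answer: 16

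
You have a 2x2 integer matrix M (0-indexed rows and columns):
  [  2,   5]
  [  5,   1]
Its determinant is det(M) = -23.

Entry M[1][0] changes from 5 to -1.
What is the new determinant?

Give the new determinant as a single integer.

det is linear in row 1: changing M[1][0] by delta changes det by delta * cofactor(1,0).
Cofactor C_10 = (-1)^(1+0) * minor(1,0) = -5
Entry delta = -1 - 5 = -6
Det delta = -6 * -5 = 30
New det = -23 + 30 = 7

Answer: 7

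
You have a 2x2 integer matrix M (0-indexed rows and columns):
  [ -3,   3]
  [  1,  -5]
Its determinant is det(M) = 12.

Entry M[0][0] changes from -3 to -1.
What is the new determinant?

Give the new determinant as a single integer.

Answer: 2

Derivation:
det is linear in row 0: changing M[0][0] by delta changes det by delta * cofactor(0,0).
Cofactor C_00 = (-1)^(0+0) * minor(0,0) = -5
Entry delta = -1 - -3 = 2
Det delta = 2 * -5 = -10
New det = 12 + -10 = 2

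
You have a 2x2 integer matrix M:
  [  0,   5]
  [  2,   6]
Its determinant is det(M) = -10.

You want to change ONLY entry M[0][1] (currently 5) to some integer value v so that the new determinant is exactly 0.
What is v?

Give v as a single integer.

det is linear in entry M[0][1]: det = old_det + (v - 5) * C_01
Cofactor C_01 = -2
Want det = 0: -10 + (v - 5) * -2 = 0
  (v - 5) = 10 / -2 = -5
  v = 5 + (-5) = 0

Answer: 0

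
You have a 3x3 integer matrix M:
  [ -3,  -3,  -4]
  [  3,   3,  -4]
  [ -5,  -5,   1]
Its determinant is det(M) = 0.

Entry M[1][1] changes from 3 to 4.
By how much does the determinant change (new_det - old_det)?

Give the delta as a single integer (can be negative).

Cofactor C_11 = -23
Entry delta = 4 - 3 = 1
Det delta = entry_delta * cofactor = 1 * -23 = -23

Answer: -23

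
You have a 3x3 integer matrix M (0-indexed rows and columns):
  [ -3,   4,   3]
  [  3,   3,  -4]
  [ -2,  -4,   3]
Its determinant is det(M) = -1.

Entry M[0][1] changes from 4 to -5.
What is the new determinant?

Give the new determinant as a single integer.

det is linear in row 0: changing M[0][1] by delta changes det by delta * cofactor(0,1).
Cofactor C_01 = (-1)^(0+1) * minor(0,1) = -1
Entry delta = -5 - 4 = -9
Det delta = -9 * -1 = 9
New det = -1 + 9 = 8

Answer: 8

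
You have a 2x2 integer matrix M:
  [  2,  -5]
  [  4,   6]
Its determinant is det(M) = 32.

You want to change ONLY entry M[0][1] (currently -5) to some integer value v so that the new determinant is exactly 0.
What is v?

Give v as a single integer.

det is linear in entry M[0][1]: det = old_det + (v - -5) * C_01
Cofactor C_01 = -4
Want det = 0: 32 + (v - -5) * -4 = 0
  (v - -5) = -32 / -4 = 8
  v = -5 + (8) = 3

Answer: 3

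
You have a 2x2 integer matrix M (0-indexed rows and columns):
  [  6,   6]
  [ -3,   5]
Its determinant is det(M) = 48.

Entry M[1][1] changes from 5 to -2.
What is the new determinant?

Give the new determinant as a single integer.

Answer: 6

Derivation:
det is linear in row 1: changing M[1][1] by delta changes det by delta * cofactor(1,1).
Cofactor C_11 = (-1)^(1+1) * minor(1,1) = 6
Entry delta = -2 - 5 = -7
Det delta = -7 * 6 = -42
New det = 48 + -42 = 6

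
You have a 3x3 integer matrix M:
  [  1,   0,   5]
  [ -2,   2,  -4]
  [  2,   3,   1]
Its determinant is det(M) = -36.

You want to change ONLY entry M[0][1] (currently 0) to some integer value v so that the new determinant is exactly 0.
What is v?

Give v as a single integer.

det is linear in entry M[0][1]: det = old_det + (v - 0) * C_01
Cofactor C_01 = -6
Want det = 0: -36 + (v - 0) * -6 = 0
  (v - 0) = 36 / -6 = -6
  v = 0 + (-6) = -6

Answer: -6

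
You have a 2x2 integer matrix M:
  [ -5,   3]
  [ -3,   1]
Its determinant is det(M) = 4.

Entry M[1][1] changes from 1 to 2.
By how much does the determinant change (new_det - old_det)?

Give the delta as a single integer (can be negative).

Cofactor C_11 = -5
Entry delta = 2 - 1 = 1
Det delta = entry_delta * cofactor = 1 * -5 = -5

Answer: -5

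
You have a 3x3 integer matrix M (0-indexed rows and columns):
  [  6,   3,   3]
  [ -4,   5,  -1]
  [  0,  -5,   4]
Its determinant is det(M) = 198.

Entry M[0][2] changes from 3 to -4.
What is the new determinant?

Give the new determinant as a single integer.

Answer: 58

Derivation:
det is linear in row 0: changing M[0][2] by delta changes det by delta * cofactor(0,2).
Cofactor C_02 = (-1)^(0+2) * minor(0,2) = 20
Entry delta = -4 - 3 = -7
Det delta = -7 * 20 = -140
New det = 198 + -140 = 58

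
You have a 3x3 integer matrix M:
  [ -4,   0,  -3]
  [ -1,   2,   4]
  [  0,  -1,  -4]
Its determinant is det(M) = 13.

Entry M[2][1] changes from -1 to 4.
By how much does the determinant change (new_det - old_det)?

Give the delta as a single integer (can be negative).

Cofactor C_21 = 19
Entry delta = 4 - -1 = 5
Det delta = entry_delta * cofactor = 5 * 19 = 95

Answer: 95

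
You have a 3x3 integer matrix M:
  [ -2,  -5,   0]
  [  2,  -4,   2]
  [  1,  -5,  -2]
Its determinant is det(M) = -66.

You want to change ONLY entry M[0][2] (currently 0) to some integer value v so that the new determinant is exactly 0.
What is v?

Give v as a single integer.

Answer: -11

Derivation:
det is linear in entry M[0][2]: det = old_det + (v - 0) * C_02
Cofactor C_02 = -6
Want det = 0: -66 + (v - 0) * -6 = 0
  (v - 0) = 66 / -6 = -11
  v = 0 + (-11) = -11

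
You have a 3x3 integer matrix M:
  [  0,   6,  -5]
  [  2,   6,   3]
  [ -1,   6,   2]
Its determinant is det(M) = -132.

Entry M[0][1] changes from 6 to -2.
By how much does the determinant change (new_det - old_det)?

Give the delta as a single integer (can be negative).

Cofactor C_01 = -7
Entry delta = -2 - 6 = -8
Det delta = entry_delta * cofactor = -8 * -7 = 56

Answer: 56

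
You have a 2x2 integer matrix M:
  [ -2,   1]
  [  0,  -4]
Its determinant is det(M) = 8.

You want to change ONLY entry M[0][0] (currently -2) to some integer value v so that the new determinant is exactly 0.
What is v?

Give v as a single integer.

det is linear in entry M[0][0]: det = old_det + (v - -2) * C_00
Cofactor C_00 = -4
Want det = 0: 8 + (v - -2) * -4 = 0
  (v - -2) = -8 / -4 = 2
  v = -2 + (2) = 0

Answer: 0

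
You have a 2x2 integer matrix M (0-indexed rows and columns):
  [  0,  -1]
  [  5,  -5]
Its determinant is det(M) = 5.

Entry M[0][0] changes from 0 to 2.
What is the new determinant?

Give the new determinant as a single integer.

det is linear in row 0: changing M[0][0] by delta changes det by delta * cofactor(0,0).
Cofactor C_00 = (-1)^(0+0) * minor(0,0) = -5
Entry delta = 2 - 0 = 2
Det delta = 2 * -5 = -10
New det = 5 + -10 = -5

Answer: -5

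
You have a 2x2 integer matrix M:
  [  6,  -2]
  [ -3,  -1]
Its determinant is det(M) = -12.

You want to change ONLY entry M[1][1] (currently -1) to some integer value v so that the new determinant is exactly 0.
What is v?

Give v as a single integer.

det is linear in entry M[1][1]: det = old_det + (v - -1) * C_11
Cofactor C_11 = 6
Want det = 0: -12 + (v - -1) * 6 = 0
  (v - -1) = 12 / 6 = 2
  v = -1 + (2) = 1

Answer: 1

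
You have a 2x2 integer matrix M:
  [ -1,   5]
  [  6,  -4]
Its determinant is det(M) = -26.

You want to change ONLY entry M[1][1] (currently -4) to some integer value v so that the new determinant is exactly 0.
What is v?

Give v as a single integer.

Answer: -30

Derivation:
det is linear in entry M[1][1]: det = old_det + (v - -4) * C_11
Cofactor C_11 = -1
Want det = 0: -26 + (v - -4) * -1 = 0
  (v - -4) = 26 / -1 = -26
  v = -4 + (-26) = -30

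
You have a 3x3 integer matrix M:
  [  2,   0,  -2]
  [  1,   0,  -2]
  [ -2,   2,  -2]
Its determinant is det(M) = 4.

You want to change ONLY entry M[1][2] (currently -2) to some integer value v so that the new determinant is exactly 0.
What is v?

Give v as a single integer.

Answer: -1

Derivation:
det is linear in entry M[1][2]: det = old_det + (v - -2) * C_12
Cofactor C_12 = -4
Want det = 0: 4 + (v - -2) * -4 = 0
  (v - -2) = -4 / -4 = 1
  v = -2 + (1) = -1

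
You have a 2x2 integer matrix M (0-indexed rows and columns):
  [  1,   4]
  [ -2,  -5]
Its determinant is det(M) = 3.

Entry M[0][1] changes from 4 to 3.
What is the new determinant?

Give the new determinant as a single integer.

det is linear in row 0: changing M[0][1] by delta changes det by delta * cofactor(0,1).
Cofactor C_01 = (-1)^(0+1) * minor(0,1) = 2
Entry delta = 3 - 4 = -1
Det delta = -1 * 2 = -2
New det = 3 + -2 = 1

Answer: 1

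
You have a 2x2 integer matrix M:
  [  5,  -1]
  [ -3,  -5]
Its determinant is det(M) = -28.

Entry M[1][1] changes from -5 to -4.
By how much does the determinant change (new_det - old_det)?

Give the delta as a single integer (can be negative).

Cofactor C_11 = 5
Entry delta = -4 - -5 = 1
Det delta = entry_delta * cofactor = 1 * 5 = 5

Answer: 5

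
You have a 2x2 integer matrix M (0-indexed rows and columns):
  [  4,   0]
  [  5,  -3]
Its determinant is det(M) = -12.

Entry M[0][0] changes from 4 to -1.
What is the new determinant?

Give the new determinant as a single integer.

Answer: 3

Derivation:
det is linear in row 0: changing M[0][0] by delta changes det by delta * cofactor(0,0).
Cofactor C_00 = (-1)^(0+0) * minor(0,0) = -3
Entry delta = -1 - 4 = -5
Det delta = -5 * -3 = 15
New det = -12 + 15 = 3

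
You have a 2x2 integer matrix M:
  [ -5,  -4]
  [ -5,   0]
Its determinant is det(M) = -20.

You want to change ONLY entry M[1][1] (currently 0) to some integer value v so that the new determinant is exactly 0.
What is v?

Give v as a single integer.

det is linear in entry M[1][1]: det = old_det + (v - 0) * C_11
Cofactor C_11 = -5
Want det = 0: -20 + (v - 0) * -5 = 0
  (v - 0) = 20 / -5 = -4
  v = 0 + (-4) = -4

Answer: -4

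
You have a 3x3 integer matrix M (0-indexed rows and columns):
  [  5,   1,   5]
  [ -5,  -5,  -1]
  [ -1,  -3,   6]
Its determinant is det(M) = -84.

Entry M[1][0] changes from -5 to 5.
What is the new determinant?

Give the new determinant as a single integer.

Answer: -294

Derivation:
det is linear in row 1: changing M[1][0] by delta changes det by delta * cofactor(1,0).
Cofactor C_10 = (-1)^(1+0) * minor(1,0) = -21
Entry delta = 5 - -5 = 10
Det delta = 10 * -21 = -210
New det = -84 + -210 = -294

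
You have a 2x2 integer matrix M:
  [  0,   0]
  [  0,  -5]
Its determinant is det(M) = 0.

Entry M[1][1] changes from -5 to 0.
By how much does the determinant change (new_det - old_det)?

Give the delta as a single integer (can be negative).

Answer: 0

Derivation:
Cofactor C_11 = 0
Entry delta = 0 - -5 = 5
Det delta = entry_delta * cofactor = 5 * 0 = 0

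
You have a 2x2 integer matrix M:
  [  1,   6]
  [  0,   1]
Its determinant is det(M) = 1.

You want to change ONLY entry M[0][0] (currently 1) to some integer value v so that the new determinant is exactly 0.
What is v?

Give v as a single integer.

det is linear in entry M[0][0]: det = old_det + (v - 1) * C_00
Cofactor C_00 = 1
Want det = 0: 1 + (v - 1) * 1 = 0
  (v - 1) = -1 / 1 = -1
  v = 1 + (-1) = 0

Answer: 0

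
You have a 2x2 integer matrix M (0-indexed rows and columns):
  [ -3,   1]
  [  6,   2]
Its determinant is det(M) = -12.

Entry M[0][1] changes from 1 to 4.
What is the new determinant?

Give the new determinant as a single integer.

Answer: -30

Derivation:
det is linear in row 0: changing M[0][1] by delta changes det by delta * cofactor(0,1).
Cofactor C_01 = (-1)^(0+1) * minor(0,1) = -6
Entry delta = 4 - 1 = 3
Det delta = 3 * -6 = -18
New det = -12 + -18 = -30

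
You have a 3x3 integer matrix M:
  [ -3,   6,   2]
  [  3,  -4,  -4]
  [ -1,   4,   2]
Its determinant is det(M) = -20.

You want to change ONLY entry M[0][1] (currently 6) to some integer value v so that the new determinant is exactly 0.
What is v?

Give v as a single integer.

det is linear in entry M[0][1]: det = old_det + (v - 6) * C_01
Cofactor C_01 = -2
Want det = 0: -20 + (v - 6) * -2 = 0
  (v - 6) = 20 / -2 = -10
  v = 6 + (-10) = -4

Answer: -4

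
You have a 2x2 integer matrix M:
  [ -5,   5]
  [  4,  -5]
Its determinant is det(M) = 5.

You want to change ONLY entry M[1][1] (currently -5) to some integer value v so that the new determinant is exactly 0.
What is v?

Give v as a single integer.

det is linear in entry M[1][1]: det = old_det + (v - -5) * C_11
Cofactor C_11 = -5
Want det = 0: 5 + (v - -5) * -5 = 0
  (v - -5) = -5 / -5 = 1
  v = -5 + (1) = -4

Answer: -4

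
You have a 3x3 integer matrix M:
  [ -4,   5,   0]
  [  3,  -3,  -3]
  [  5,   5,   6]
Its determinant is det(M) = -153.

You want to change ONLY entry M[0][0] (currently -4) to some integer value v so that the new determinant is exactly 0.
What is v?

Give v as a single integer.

det is linear in entry M[0][0]: det = old_det + (v - -4) * C_00
Cofactor C_00 = -3
Want det = 0: -153 + (v - -4) * -3 = 0
  (v - -4) = 153 / -3 = -51
  v = -4 + (-51) = -55

Answer: -55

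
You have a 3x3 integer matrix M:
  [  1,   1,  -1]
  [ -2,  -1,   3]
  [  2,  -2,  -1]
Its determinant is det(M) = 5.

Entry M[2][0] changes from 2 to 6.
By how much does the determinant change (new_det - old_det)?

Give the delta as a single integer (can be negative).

Cofactor C_20 = 2
Entry delta = 6 - 2 = 4
Det delta = entry_delta * cofactor = 4 * 2 = 8

Answer: 8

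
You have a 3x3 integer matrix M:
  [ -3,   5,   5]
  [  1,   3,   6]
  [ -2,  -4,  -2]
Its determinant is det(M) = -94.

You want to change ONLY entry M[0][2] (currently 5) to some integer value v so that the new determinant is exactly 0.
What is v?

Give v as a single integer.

Answer: 52

Derivation:
det is linear in entry M[0][2]: det = old_det + (v - 5) * C_02
Cofactor C_02 = 2
Want det = 0: -94 + (v - 5) * 2 = 0
  (v - 5) = 94 / 2 = 47
  v = 5 + (47) = 52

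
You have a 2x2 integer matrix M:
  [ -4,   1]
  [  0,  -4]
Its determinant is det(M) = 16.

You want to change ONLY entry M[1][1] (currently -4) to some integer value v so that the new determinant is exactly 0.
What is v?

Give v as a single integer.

det is linear in entry M[1][1]: det = old_det + (v - -4) * C_11
Cofactor C_11 = -4
Want det = 0: 16 + (v - -4) * -4 = 0
  (v - -4) = -16 / -4 = 4
  v = -4 + (4) = 0

Answer: 0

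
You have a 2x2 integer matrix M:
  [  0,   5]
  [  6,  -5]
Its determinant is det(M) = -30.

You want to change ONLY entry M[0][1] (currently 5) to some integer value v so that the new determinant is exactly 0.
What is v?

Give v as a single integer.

det is linear in entry M[0][1]: det = old_det + (v - 5) * C_01
Cofactor C_01 = -6
Want det = 0: -30 + (v - 5) * -6 = 0
  (v - 5) = 30 / -6 = -5
  v = 5 + (-5) = 0

Answer: 0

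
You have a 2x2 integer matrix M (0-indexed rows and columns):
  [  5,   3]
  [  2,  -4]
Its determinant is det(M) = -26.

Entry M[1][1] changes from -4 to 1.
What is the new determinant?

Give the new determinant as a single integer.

det is linear in row 1: changing M[1][1] by delta changes det by delta * cofactor(1,1).
Cofactor C_11 = (-1)^(1+1) * minor(1,1) = 5
Entry delta = 1 - -4 = 5
Det delta = 5 * 5 = 25
New det = -26 + 25 = -1

Answer: -1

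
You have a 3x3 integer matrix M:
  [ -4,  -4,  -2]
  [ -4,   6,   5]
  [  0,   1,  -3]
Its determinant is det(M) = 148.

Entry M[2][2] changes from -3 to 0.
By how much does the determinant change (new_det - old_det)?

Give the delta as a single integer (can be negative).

Answer: -120

Derivation:
Cofactor C_22 = -40
Entry delta = 0 - -3 = 3
Det delta = entry_delta * cofactor = 3 * -40 = -120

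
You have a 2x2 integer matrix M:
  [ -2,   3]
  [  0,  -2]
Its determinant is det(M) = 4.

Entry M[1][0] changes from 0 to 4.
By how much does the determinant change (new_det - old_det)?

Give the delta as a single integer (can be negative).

Answer: -12

Derivation:
Cofactor C_10 = -3
Entry delta = 4 - 0 = 4
Det delta = entry_delta * cofactor = 4 * -3 = -12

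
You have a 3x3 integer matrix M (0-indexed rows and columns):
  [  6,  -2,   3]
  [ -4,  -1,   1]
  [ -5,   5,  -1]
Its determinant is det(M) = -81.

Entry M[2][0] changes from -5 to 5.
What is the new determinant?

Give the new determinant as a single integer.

Answer: -71

Derivation:
det is linear in row 2: changing M[2][0] by delta changes det by delta * cofactor(2,0).
Cofactor C_20 = (-1)^(2+0) * minor(2,0) = 1
Entry delta = 5 - -5 = 10
Det delta = 10 * 1 = 10
New det = -81 + 10 = -71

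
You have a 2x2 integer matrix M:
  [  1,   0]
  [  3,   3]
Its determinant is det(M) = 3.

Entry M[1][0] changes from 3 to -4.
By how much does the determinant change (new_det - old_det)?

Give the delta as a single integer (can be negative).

Cofactor C_10 = 0
Entry delta = -4 - 3 = -7
Det delta = entry_delta * cofactor = -7 * 0 = 0

Answer: 0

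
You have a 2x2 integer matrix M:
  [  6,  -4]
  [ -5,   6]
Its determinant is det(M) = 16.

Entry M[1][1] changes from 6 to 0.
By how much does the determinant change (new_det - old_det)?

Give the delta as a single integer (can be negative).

Answer: -36

Derivation:
Cofactor C_11 = 6
Entry delta = 0 - 6 = -6
Det delta = entry_delta * cofactor = -6 * 6 = -36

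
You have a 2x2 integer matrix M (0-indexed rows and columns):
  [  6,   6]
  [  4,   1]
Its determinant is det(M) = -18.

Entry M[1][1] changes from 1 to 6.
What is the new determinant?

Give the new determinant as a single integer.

det is linear in row 1: changing M[1][1] by delta changes det by delta * cofactor(1,1).
Cofactor C_11 = (-1)^(1+1) * minor(1,1) = 6
Entry delta = 6 - 1 = 5
Det delta = 5 * 6 = 30
New det = -18 + 30 = 12

Answer: 12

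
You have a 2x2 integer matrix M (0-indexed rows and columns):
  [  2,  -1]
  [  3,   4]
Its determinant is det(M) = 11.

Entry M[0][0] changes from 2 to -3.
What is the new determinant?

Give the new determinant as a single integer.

det is linear in row 0: changing M[0][0] by delta changes det by delta * cofactor(0,0).
Cofactor C_00 = (-1)^(0+0) * minor(0,0) = 4
Entry delta = -3 - 2 = -5
Det delta = -5 * 4 = -20
New det = 11 + -20 = -9

Answer: -9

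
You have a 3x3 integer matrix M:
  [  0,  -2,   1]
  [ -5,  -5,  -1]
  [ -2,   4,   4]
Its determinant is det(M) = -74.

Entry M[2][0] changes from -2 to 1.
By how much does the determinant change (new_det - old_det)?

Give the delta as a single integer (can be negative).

Answer: 21

Derivation:
Cofactor C_20 = 7
Entry delta = 1 - -2 = 3
Det delta = entry_delta * cofactor = 3 * 7 = 21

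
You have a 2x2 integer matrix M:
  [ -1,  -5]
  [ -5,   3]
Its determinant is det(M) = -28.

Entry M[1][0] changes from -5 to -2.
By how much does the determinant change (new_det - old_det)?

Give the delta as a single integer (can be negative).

Cofactor C_10 = 5
Entry delta = -2 - -5 = 3
Det delta = entry_delta * cofactor = 3 * 5 = 15

Answer: 15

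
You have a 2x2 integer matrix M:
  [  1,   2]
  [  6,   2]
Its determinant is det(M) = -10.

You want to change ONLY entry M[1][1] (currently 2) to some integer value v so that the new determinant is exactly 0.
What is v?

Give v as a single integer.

Answer: 12

Derivation:
det is linear in entry M[1][1]: det = old_det + (v - 2) * C_11
Cofactor C_11 = 1
Want det = 0: -10 + (v - 2) * 1 = 0
  (v - 2) = 10 / 1 = 10
  v = 2 + (10) = 12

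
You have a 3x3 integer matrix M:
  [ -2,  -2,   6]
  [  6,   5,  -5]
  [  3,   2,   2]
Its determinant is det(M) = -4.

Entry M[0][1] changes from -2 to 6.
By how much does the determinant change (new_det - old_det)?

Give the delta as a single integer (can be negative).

Answer: -216

Derivation:
Cofactor C_01 = -27
Entry delta = 6 - -2 = 8
Det delta = entry_delta * cofactor = 8 * -27 = -216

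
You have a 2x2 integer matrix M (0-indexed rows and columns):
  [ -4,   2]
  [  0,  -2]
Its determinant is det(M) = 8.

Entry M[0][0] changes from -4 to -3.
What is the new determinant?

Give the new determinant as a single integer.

Answer: 6

Derivation:
det is linear in row 0: changing M[0][0] by delta changes det by delta * cofactor(0,0).
Cofactor C_00 = (-1)^(0+0) * minor(0,0) = -2
Entry delta = -3 - -4 = 1
Det delta = 1 * -2 = -2
New det = 8 + -2 = 6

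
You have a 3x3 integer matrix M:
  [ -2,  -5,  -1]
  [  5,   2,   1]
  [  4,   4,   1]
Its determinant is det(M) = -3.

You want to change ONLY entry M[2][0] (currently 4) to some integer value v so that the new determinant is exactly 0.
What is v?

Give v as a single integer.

Answer: 3

Derivation:
det is linear in entry M[2][0]: det = old_det + (v - 4) * C_20
Cofactor C_20 = -3
Want det = 0: -3 + (v - 4) * -3 = 0
  (v - 4) = 3 / -3 = -1
  v = 4 + (-1) = 3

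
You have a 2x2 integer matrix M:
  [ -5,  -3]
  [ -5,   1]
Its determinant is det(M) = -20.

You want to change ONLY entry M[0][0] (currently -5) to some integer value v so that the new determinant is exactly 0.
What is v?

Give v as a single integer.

det is linear in entry M[0][0]: det = old_det + (v - -5) * C_00
Cofactor C_00 = 1
Want det = 0: -20 + (v - -5) * 1 = 0
  (v - -5) = 20 / 1 = 20
  v = -5 + (20) = 15

Answer: 15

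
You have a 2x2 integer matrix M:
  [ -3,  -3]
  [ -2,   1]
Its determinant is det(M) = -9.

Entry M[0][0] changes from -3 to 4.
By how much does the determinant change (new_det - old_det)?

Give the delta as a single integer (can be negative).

Cofactor C_00 = 1
Entry delta = 4 - -3 = 7
Det delta = entry_delta * cofactor = 7 * 1 = 7

Answer: 7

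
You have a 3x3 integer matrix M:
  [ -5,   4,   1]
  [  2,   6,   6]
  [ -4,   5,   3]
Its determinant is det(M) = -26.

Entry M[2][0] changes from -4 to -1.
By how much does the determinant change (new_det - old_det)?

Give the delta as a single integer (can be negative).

Cofactor C_20 = 18
Entry delta = -1 - -4 = 3
Det delta = entry_delta * cofactor = 3 * 18 = 54

Answer: 54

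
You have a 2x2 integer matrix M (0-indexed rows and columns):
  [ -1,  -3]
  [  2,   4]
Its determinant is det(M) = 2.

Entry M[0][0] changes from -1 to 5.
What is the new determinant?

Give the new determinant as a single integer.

Answer: 26

Derivation:
det is linear in row 0: changing M[0][0] by delta changes det by delta * cofactor(0,0).
Cofactor C_00 = (-1)^(0+0) * minor(0,0) = 4
Entry delta = 5 - -1 = 6
Det delta = 6 * 4 = 24
New det = 2 + 24 = 26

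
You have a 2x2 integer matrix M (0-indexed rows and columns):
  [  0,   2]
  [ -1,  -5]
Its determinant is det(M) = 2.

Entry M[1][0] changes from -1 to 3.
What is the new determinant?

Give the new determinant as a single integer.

det is linear in row 1: changing M[1][0] by delta changes det by delta * cofactor(1,0).
Cofactor C_10 = (-1)^(1+0) * minor(1,0) = -2
Entry delta = 3 - -1 = 4
Det delta = 4 * -2 = -8
New det = 2 + -8 = -6

Answer: -6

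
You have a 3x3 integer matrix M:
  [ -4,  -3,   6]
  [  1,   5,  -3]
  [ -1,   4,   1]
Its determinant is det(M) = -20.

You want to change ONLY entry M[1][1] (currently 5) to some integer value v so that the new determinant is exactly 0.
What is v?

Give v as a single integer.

Answer: 15

Derivation:
det is linear in entry M[1][1]: det = old_det + (v - 5) * C_11
Cofactor C_11 = 2
Want det = 0: -20 + (v - 5) * 2 = 0
  (v - 5) = 20 / 2 = 10
  v = 5 + (10) = 15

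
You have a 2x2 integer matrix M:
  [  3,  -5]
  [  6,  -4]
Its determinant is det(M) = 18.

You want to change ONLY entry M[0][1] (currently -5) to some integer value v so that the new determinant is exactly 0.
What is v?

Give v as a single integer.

Answer: -2

Derivation:
det is linear in entry M[0][1]: det = old_det + (v - -5) * C_01
Cofactor C_01 = -6
Want det = 0: 18 + (v - -5) * -6 = 0
  (v - -5) = -18 / -6 = 3
  v = -5 + (3) = -2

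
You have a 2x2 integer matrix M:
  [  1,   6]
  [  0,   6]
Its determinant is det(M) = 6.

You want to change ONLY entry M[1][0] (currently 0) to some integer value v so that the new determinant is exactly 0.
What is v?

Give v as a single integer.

Answer: 1

Derivation:
det is linear in entry M[1][0]: det = old_det + (v - 0) * C_10
Cofactor C_10 = -6
Want det = 0: 6 + (v - 0) * -6 = 0
  (v - 0) = -6 / -6 = 1
  v = 0 + (1) = 1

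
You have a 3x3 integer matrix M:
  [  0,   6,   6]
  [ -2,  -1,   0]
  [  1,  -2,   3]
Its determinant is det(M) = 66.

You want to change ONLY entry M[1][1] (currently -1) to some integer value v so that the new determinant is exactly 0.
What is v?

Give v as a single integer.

Answer: 10

Derivation:
det is linear in entry M[1][1]: det = old_det + (v - -1) * C_11
Cofactor C_11 = -6
Want det = 0: 66 + (v - -1) * -6 = 0
  (v - -1) = -66 / -6 = 11
  v = -1 + (11) = 10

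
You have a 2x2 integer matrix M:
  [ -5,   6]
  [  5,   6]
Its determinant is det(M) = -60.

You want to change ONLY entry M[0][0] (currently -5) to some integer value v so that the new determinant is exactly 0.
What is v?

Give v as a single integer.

det is linear in entry M[0][0]: det = old_det + (v - -5) * C_00
Cofactor C_00 = 6
Want det = 0: -60 + (v - -5) * 6 = 0
  (v - -5) = 60 / 6 = 10
  v = -5 + (10) = 5

Answer: 5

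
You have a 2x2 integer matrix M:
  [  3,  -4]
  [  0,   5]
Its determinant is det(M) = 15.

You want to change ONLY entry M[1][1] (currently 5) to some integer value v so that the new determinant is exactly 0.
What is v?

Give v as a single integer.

Answer: 0

Derivation:
det is linear in entry M[1][1]: det = old_det + (v - 5) * C_11
Cofactor C_11 = 3
Want det = 0: 15 + (v - 5) * 3 = 0
  (v - 5) = -15 / 3 = -5
  v = 5 + (-5) = 0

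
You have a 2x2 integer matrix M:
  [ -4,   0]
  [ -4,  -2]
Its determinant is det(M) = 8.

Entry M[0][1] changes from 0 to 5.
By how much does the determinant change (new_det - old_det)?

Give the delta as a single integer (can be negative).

Answer: 20

Derivation:
Cofactor C_01 = 4
Entry delta = 5 - 0 = 5
Det delta = entry_delta * cofactor = 5 * 4 = 20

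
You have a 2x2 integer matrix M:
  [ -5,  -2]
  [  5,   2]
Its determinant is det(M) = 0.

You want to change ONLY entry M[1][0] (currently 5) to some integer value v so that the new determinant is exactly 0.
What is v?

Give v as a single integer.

Answer: 5

Derivation:
det is linear in entry M[1][0]: det = old_det + (v - 5) * C_10
Cofactor C_10 = 2
Want det = 0: 0 + (v - 5) * 2 = 0
  (v - 5) = 0 / 2 = 0
  v = 5 + (0) = 5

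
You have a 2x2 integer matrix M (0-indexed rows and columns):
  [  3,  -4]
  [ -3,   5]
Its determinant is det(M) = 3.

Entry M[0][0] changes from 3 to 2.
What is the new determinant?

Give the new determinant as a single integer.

Answer: -2

Derivation:
det is linear in row 0: changing M[0][0] by delta changes det by delta * cofactor(0,0).
Cofactor C_00 = (-1)^(0+0) * minor(0,0) = 5
Entry delta = 2 - 3 = -1
Det delta = -1 * 5 = -5
New det = 3 + -5 = -2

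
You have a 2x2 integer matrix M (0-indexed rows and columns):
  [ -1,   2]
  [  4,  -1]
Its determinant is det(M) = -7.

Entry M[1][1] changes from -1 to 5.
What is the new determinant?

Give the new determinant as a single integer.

Answer: -13

Derivation:
det is linear in row 1: changing M[1][1] by delta changes det by delta * cofactor(1,1).
Cofactor C_11 = (-1)^(1+1) * minor(1,1) = -1
Entry delta = 5 - -1 = 6
Det delta = 6 * -1 = -6
New det = -7 + -6 = -13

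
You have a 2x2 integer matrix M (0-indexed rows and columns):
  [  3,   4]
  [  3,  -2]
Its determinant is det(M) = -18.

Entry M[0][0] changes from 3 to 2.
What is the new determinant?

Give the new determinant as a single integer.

Answer: -16

Derivation:
det is linear in row 0: changing M[0][0] by delta changes det by delta * cofactor(0,0).
Cofactor C_00 = (-1)^(0+0) * minor(0,0) = -2
Entry delta = 2 - 3 = -1
Det delta = -1 * -2 = 2
New det = -18 + 2 = -16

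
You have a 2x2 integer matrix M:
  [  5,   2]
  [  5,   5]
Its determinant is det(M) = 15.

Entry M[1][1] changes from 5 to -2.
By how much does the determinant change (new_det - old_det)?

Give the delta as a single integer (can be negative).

Answer: -35

Derivation:
Cofactor C_11 = 5
Entry delta = -2 - 5 = -7
Det delta = entry_delta * cofactor = -7 * 5 = -35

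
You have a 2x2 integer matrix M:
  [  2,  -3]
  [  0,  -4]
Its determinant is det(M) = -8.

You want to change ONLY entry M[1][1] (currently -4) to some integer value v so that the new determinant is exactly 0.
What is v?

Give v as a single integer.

Answer: 0

Derivation:
det is linear in entry M[1][1]: det = old_det + (v - -4) * C_11
Cofactor C_11 = 2
Want det = 0: -8 + (v - -4) * 2 = 0
  (v - -4) = 8 / 2 = 4
  v = -4 + (4) = 0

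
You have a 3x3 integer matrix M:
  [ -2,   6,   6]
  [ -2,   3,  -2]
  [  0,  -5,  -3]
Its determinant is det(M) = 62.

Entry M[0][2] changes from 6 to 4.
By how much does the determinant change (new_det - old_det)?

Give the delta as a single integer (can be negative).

Answer: -20

Derivation:
Cofactor C_02 = 10
Entry delta = 4 - 6 = -2
Det delta = entry_delta * cofactor = -2 * 10 = -20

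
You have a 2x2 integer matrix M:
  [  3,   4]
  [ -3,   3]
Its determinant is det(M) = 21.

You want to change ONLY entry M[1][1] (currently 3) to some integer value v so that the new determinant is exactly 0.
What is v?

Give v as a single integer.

Answer: -4

Derivation:
det is linear in entry M[1][1]: det = old_det + (v - 3) * C_11
Cofactor C_11 = 3
Want det = 0: 21 + (v - 3) * 3 = 0
  (v - 3) = -21 / 3 = -7
  v = 3 + (-7) = -4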